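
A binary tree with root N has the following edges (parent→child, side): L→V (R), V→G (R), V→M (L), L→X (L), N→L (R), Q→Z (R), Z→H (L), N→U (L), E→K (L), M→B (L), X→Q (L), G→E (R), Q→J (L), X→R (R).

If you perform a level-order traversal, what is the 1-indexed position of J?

10

Level-order visits nodes level by level from the root, left to right within each level.
Level 0: N
Level 1: U, L
Level 2: X, V
Level 3: Q, R, M, G
Level 4: J, Z, B, E
Level 5: H, K
Full level-order sequence: N, U, L, X, V, Q, R, M, G, J, Z, B, E, H, K.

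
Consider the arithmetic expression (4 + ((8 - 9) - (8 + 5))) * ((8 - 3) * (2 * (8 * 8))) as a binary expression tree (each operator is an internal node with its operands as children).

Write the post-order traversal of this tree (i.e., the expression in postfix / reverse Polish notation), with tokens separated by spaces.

Post-order on an expression tree gives postfix notation: for each operator, emit left operand, right operand, then the operator.

4 8 9 - 8 5 + - + 8 3 - 2 8 8 * * * *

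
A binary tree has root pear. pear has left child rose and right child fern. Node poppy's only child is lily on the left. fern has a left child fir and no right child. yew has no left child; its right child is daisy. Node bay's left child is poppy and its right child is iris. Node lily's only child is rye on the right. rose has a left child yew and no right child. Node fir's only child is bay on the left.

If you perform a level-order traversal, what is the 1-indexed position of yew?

4

Level-order visits nodes level by level from the root, left to right within each level.
Level 0: pear
Level 1: rose, fern
Level 2: yew, fir
Level 3: daisy, bay
Level 4: poppy, iris
Level 5: lily
Level 6: rye
Full level-order sequence: pear, rose, fern, yew, fir, daisy, bay, poppy, iris, lily, rye.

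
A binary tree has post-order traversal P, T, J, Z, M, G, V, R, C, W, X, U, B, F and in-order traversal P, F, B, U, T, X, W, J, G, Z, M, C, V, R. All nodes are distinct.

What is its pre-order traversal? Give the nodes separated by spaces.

The last element of post-order is the root; it splits in-order into left and right subtrees.
Root F: left subtree has 1 node {P}, right has 12 {B, U, T, X, W, J, G, Z, M, C, V, R}.
  Root B: left subtree has 0 nodes { }, right has 11 {U, T, X, W, J, G, Z, M, C, V, R}.
    Root U: left subtree has 0 nodes { }, right has 10 {T, X, W, J, G, Z, M, C, V, R}.
      Root X: left subtree has 1 node {T}, right has 8 {W, J, G, Z, M, C, V, R}.
        Root W: left subtree has 0 nodes { }, right has 7 {J, G, Z, M, C, V, R}.
          Root C: left subtree has 4 nodes {J, G, Z, M}, right has 2 {V, R}.
            Root G: left subtree has 1 node {J}, right has 2 {Z, M}.
              Root M: left subtree has 1 node {Z}, right has 0 { }.
            Root R: left subtree has 1 node {V}, right has 0 { }.

F P B U X T W C G J M Z R V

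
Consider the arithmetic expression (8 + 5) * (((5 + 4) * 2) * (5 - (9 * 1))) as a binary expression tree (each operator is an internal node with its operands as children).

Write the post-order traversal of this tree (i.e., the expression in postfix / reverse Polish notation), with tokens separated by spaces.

Post-order on an expression tree gives postfix notation: for each operator, emit left operand, right operand, then the operator.

8 5 + 5 4 + 2 * 5 9 1 * - * *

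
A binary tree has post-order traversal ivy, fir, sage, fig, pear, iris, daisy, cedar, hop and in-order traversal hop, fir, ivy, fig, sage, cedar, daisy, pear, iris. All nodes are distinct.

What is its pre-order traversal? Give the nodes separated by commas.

The last element of post-order is the root; it splits in-order into left and right subtrees.
Root hop: left subtree has 0 nodes { }, right has 8 {fir, ivy, fig, sage, cedar, daisy, pear, iris}.
  Root cedar: left subtree has 4 nodes {fir, ivy, fig, sage}, right has 3 {daisy, pear, iris}.
    Root fig: left subtree has 2 nodes {fir, ivy}, right has 1 {sage}.
      Root fir: left subtree has 0 nodes { }, right has 1 {ivy}.
    Root daisy: left subtree has 0 nodes { }, right has 2 {pear, iris}.
      Root iris: left subtree has 1 node {pear}, right has 0 { }.

hop, cedar, fig, fir, ivy, sage, daisy, iris, pear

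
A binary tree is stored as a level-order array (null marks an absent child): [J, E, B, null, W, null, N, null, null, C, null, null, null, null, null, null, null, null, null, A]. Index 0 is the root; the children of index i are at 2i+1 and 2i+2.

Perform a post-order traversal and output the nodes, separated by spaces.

Post-order visits the left subtree, then the right subtree, then the node.
At J: go left to E.
  At E: no left child.
  At E: go right to W.
    At W: go left to C.
      At C: go left to A.
        A is a leaf — visit A.
      At C: no right child.
      Visit C.
    At W: no right child.
    Visit W.
  Visit E.
At J: go right to B.
  At B: no left child.
  At B: go right to N.
    N is a leaf — visit N.
  Visit B.
Visit J.

A C W E N B J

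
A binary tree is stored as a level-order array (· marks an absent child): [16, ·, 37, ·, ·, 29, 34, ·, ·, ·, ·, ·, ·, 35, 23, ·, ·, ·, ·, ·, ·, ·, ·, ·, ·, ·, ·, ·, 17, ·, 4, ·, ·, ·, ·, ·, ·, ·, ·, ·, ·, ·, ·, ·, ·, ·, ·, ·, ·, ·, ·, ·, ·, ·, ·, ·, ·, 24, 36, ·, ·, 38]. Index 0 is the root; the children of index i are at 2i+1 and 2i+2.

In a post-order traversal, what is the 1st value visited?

29

Post-order visits the left subtree, then the right subtree, then the node.
At 16: no left child.
At 16: go right to 37.
  At 37: go left to 29.
    29 is a leaf — visit 29.
  At 37: go right to 34.
    At 34: go left to 35.
      At 35: no left child.
      At 35: go right to 17.
        At 17: go left to 24.
          24 is a leaf — visit 24.
        At 17: go right to 36.
          36 is a leaf — visit 36.
        Visit 17.
      Visit 35.
    At 34: go right to 23.
      At 23: no left child.
      At 23: go right to 4.
        At 4: go left to 38.
          38 is a leaf — visit 38.
        At 4: no right child.
        Visit 4.
      Visit 23.
    Visit 34.
  Visit 37.
Visit 16.
Full post-order sequence: 29, 24, 36, 17, 35, 38, 4, 23, 34, 37, 16.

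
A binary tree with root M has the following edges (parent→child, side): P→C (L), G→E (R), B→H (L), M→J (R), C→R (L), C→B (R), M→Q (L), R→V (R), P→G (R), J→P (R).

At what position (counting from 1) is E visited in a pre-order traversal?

11

Pre-order visits the node, then its left subtree, then its right subtree.
Visit M.
At M: go left to Q.
  Q is a leaf — visit Q.
At M: go right to J.
  Visit J.
  At J: no left child.
  At J: go right to P.
    Visit P.
    At P: go left to C.
      Visit C.
      At C: go left to R.
        Visit R.
        At R: no left child.
        At R: go right to V.
          V is a leaf — visit V.
      At C: go right to B.
        Visit B.
        At B: go left to H.
          H is a leaf — visit H.
        At B: no right child.
    At P: go right to G.
      Visit G.
      At G: no left child.
      At G: go right to E.
        E is a leaf — visit E.
Full pre-order sequence: M, Q, J, P, C, R, V, B, H, G, E.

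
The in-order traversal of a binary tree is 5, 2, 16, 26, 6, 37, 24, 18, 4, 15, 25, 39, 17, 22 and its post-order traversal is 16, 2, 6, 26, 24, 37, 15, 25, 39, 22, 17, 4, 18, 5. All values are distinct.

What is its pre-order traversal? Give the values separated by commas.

5, 18, 37, 26, 2, 16, 6, 24, 4, 17, 39, 25, 15, 22

The last element of post-order is the root; it splits in-order into left and right subtrees.
Root 5: left subtree has 0 nodes { }, right has 13 {2, 16, 26, 6, 37, 24, 18, 4, 15, 25, 39, 17, 22}.
  Root 18: left subtree has 6 nodes {2, 16, 26, 6, 37, 24}, right has 6 {4, 15, 25, 39, 17, 22}.
    Root 37: left subtree has 4 nodes {2, 16, 26, 6}, right has 1 {24}.
      Root 26: left subtree has 2 nodes {2, 16}, right has 1 {6}.
        Root 2: left subtree has 0 nodes { }, right has 1 {16}.
    Root 4: left subtree has 0 nodes { }, right has 5 {15, 25, 39, 17, 22}.
      Root 17: left subtree has 3 nodes {15, 25, 39}, right has 1 {22}.
        Root 39: left subtree has 2 nodes {15, 25}, right has 0 { }.
          Root 25: left subtree has 1 node {15}, right has 0 { }.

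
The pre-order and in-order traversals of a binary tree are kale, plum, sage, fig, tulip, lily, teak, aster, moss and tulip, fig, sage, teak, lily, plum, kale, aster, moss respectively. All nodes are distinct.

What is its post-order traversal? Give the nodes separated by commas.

The first element of pre-order is the root; it splits in-order into left and right subtrees.
Root kale: left subtree has 6 nodes {tulip, fig, sage, teak, lily, plum}, right has 2 {aster, moss}.
  Root plum: left subtree has 5 nodes {tulip, fig, sage, teak, lily}, right has 0 { }.
    Root sage: left subtree has 2 nodes {tulip, fig}, right has 2 {teak, lily}.
      Root fig: left subtree has 1 node {tulip}, right has 0 { }.
      Root lily: left subtree has 1 node {teak}, right has 0 { }.
  Root aster: left subtree has 0 nodes { }, right has 1 {moss}.

tulip, fig, teak, lily, sage, plum, moss, aster, kale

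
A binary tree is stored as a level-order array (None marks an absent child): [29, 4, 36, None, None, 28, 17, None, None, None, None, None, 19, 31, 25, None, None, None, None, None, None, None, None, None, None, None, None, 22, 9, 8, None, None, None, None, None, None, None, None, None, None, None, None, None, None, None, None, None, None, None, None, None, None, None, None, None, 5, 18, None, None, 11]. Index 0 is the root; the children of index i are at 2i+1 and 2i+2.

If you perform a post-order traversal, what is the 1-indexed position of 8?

Post-order visits the left subtree, then the right subtree, then the node.
At 29: go left to 4.
  4 is a leaf — visit 4.
At 29: go right to 36.
  At 36: go left to 28.
    At 28: no left child.
    At 28: go right to 19.
      19 is a leaf — visit 19.
    Visit 28.
  At 36: go right to 17.
    At 17: go left to 31.
      At 31: go left to 22.
        At 22: go left to 5.
          5 is a leaf — visit 5.
        At 22: go right to 18.
          18 is a leaf — visit 18.
        Visit 22.
      At 31: go right to 9.
        9 is a leaf — visit 9.
      Visit 31.
    At 17: go right to 25.
      At 25: go left to 8.
        At 8: go left to 11.
          11 is a leaf — visit 11.
        At 8: no right child.
        Visit 8.
      At 25: no right child.
      Visit 25.
    Visit 17.
  Visit 36.
Visit 29.
Full post-order sequence: 4, 19, 28, 5, 18, 22, 9, 31, 11, 8, 25, 17, 36, 29.

10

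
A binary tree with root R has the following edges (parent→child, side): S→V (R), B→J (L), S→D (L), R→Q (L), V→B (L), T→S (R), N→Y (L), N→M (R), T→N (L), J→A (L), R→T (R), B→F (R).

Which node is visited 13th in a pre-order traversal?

F

Pre-order visits the node, then its left subtree, then its right subtree.
Visit R.
At R: go left to Q.
  Q is a leaf — visit Q.
At R: go right to T.
  Visit T.
  At T: go left to N.
    Visit N.
    At N: go left to Y.
      Y is a leaf — visit Y.
    At N: go right to M.
      M is a leaf — visit M.
  At T: go right to S.
    Visit S.
    At S: go left to D.
      D is a leaf — visit D.
    At S: go right to V.
      Visit V.
      At V: go left to B.
        Visit B.
        At B: go left to J.
          Visit J.
          At J: go left to A.
            A is a leaf — visit A.
          At J: no right child.
        At B: go right to F.
          F is a leaf — visit F.
      At V: no right child.
Full pre-order sequence: R, Q, T, N, Y, M, S, D, V, B, J, A, F.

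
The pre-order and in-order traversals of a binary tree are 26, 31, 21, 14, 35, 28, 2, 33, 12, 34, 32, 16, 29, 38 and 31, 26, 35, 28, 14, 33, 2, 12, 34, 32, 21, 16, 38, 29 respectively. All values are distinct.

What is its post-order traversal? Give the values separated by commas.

31, 28, 35, 33, 32, 34, 12, 2, 14, 38, 29, 16, 21, 26

The first element of pre-order is the root; it splits in-order into left and right subtrees.
Root 26: left subtree has 1 node {31}, right has 12 {35, 28, 14, 33, 2, 12, 34, 32, 21, 16, 38, 29}.
  Root 21: left subtree has 8 nodes {35, 28, 14, 33, 2, 12, 34, 32}, right has 3 {16, 38, 29}.
    Root 14: left subtree has 2 nodes {35, 28}, right has 5 {33, 2, 12, 34, 32}.
      Root 35: left subtree has 0 nodes { }, right has 1 {28}.
      Root 2: left subtree has 1 node {33}, right has 3 {12, 34, 32}.
        Root 12: left subtree has 0 nodes { }, right has 2 {34, 32}.
          Root 34: left subtree has 0 nodes { }, right has 1 {32}.
    Root 16: left subtree has 0 nodes { }, right has 2 {38, 29}.
      Root 29: left subtree has 1 node {38}, right has 0 { }.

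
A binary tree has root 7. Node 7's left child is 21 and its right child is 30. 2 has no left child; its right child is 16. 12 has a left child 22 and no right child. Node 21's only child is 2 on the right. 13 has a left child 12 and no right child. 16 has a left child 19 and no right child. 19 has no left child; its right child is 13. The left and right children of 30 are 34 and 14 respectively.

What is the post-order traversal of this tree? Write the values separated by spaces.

Post-order visits the left subtree, then the right subtree, then the node.
At 7: go left to 21.
  At 21: no left child.
  At 21: go right to 2.
    At 2: no left child.
    At 2: go right to 16.
      At 16: go left to 19.
        At 19: no left child.
        At 19: go right to 13.
          At 13: go left to 12.
            At 12: go left to 22.
              22 is a leaf — visit 22.
            At 12: no right child.
            Visit 12.
          At 13: no right child.
          Visit 13.
        Visit 19.
      At 16: no right child.
      Visit 16.
    Visit 2.
  Visit 21.
At 7: go right to 30.
  At 30: go left to 34.
    34 is a leaf — visit 34.
  At 30: go right to 14.
    14 is a leaf — visit 14.
  Visit 30.
Visit 7.

22 12 13 19 16 2 21 34 14 30 7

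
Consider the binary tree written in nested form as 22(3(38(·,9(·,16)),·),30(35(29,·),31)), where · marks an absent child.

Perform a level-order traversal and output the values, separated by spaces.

22 3 30 38 35 31 9 29 16

Level-order visits nodes level by level from the root, left to right within each level.
Level 0: 22
Level 1: 3, 30
Level 2: 38, 35, 31
Level 3: 9, 29
Level 4: 16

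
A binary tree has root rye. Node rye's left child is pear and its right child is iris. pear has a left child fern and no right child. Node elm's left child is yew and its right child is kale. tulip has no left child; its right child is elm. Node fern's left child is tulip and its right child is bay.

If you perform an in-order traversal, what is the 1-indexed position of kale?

In-order visits the left subtree, then the node, then the right subtree.
At rye: go left to pear.
  At pear: go left to fern.
    At fern: go left to tulip.
      At tulip: no left child.
      Visit tulip.
      At tulip: go right to elm.
        At elm: go left to yew.
          yew is a leaf — visit yew.
        Visit elm.
        At elm: go right to kale.
          kale is a leaf — visit kale.
    Visit fern.
    At fern: go right to bay.
      bay is a leaf — visit bay.
  Visit pear.
  At pear: no right child.
Visit rye.
At rye: go right to iris.
  iris is a leaf — visit iris.
Full in-order sequence: tulip, yew, elm, kale, fern, bay, pear, rye, iris.

4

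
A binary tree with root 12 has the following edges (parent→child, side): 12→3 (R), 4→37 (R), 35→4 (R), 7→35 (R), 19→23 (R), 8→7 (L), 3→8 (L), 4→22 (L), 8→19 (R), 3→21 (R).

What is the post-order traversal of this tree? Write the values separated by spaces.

Post-order visits the left subtree, then the right subtree, then the node.
At 12: no left child.
At 12: go right to 3.
  At 3: go left to 8.
    At 8: go left to 7.
      At 7: no left child.
      At 7: go right to 35.
        At 35: no left child.
        At 35: go right to 4.
          At 4: go left to 22.
            22 is a leaf — visit 22.
          At 4: go right to 37.
            37 is a leaf — visit 37.
          Visit 4.
        Visit 35.
      Visit 7.
    At 8: go right to 19.
      At 19: no left child.
      At 19: go right to 23.
        23 is a leaf — visit 23.
      Visit 19.
    Visit 8.
  At 3: go right to 21.
    21 is a leaf — visit 21.
  Visit 3.
Visit 12.

22 37 4 35 7 23 19 8 21 3 12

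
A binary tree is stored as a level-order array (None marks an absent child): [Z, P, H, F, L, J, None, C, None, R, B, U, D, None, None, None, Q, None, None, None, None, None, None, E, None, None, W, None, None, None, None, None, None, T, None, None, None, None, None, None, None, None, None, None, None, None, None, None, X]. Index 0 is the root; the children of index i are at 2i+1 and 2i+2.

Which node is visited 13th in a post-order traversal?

D

Post-order visits the left subtree, then the right subtree, then the node.
At Z: go left to P.
  At P: go left to F.
    At F: go left to C.
      At C: no left child.
      At C: go right to Q.
        At Q: go left to T.
          T is a leaf — visit T.
        At Q: no right child.
        Visit Q.
      Visit C.
    At F: no right child.
    Visit F.
  At P: go right to L.
    At L: go left to R.
      R is a leaf — visit R.
    At L: go right to B.
      B is a leaf — visit B.
    Visit L.
  Visit P.
At Z: go right to H.
  At H: go left to J.
    At J: go left to U.
      At U: go left to E.
        At E: no left child.
        At E: go right to X.
          X is a leaf — visit X.
        Visit E.
      At U: no right child.
      Visit U.
    At J: go right to D.
      At D: no left child.
      At D: go right to W.
        W is a leaf — visit W.
      Visit D.
    Visit J.
  At H: no right child.
  Visit H.
Visit Z.
Full post-order sequence: T, Q, C, F, R, B, L, P, X, E, U, W, D, J, H, Z.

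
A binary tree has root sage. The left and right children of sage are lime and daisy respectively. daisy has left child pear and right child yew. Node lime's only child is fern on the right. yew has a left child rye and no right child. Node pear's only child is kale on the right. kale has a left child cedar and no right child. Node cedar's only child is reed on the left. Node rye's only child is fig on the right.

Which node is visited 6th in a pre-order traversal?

kale

Pre-order visits the node, then its left subtree, then its right subtree.
Visit sage.
At sage: go left to lime.
  Visit lime.
  At lime: no left child.
  At lime: go right to fern.
    fern is a leaf — visit fern.
At sage: go right to daisy.
  Visit daisy.
  At daisy: go left to pear.
    Visit pear.
    At pear: no left child.
    At pear: go right to kale.
      Visit kale.
      At kale: go left to cedar.
        Visit cedar.
        At cedar: go left to reed.
          reed is a leaf — visit reed.
        At cedar: no right child.
      At kale: no right child.
  At daisy: go right to yew.
    Visit yew.
    At yew: go left to rye.
      Visit rye.
      At rye: no left child.
      At rye: go right to fig.
        fig is a leaf — visit fig.
    At yew: no right child.
Full pre-order sequence: sage, lime, fern, daisy, pear, kale, cedar, reed, yew, rye, fig.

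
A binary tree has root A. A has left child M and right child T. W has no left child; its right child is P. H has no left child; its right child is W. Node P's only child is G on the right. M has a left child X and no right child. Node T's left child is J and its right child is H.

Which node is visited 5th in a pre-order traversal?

Pre-order visits the node, then its left subtree, then its right subtree.
Visit A.
At A: go left to M.
  Visit M.
  At M: go left to X.
    X is a leaf — visit X.
  At M: no right child.
At A: go right to T.
  Visit T.
  At T: go left to J.
    J is a leaf — visit J.
  At T: go right to H.
    Visit H.
    At H: no left child.
    At H: go right to W.
      Visit W.
      At W: no left child.
      At W: go right to P.
        Visit P.
        At P: no left child.
        At P: go right to G.
          G is a leaf — visit G.
Full pre-order sequence: A, M, X, T, J, H, W, P, G.

J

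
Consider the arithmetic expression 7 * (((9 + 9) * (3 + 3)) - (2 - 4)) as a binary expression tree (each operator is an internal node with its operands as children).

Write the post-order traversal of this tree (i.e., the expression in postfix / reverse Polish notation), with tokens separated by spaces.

Post-order on an expression tree gives postfix notation: for each operator, emit left operand, right operand, then the operator.

7 9 9 + 3 3 + * 2 4 - - *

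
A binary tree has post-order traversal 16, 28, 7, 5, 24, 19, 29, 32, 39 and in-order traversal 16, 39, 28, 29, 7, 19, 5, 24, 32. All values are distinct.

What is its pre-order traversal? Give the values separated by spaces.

39 16 32 29 28 19 7 24 5

The last element of post-order is the root; it splits in-order into left and right subtrees.
Root 39: left subtree has 1 node {16}, right has 7 {28, 29, 7, 19, 5, 24, 32}.
  Root 32: left subtree has 6 nodes {28, 29, 7, 19, 5, 24}, right has 0 { }.
    Root 29: left subtree has 1 node {28}, right has 4 {7, 19, 5, 24}.
      Root 19: left subtree has 1 node {7}, right has 2 {5, 24}.
        Root 24: left subtree has 1 node {5}, right has 0 { }.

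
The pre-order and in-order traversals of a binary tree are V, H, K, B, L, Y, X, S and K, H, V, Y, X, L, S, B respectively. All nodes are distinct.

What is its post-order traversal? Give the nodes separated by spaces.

The first element of pre-order is the root; it splits in-order into left and right subtrees.
Root V: left subtree has 2 nodes {K, H}, right has 5 {Y, X, L, S, B}.
  Root H: left subtree has 1 node {K}, right has 0 { }.
  Root B: left subtree has 4 nodes {Y, X, L, S}, right has 0 { }.
    Root L: left subtree has 2 nodes {Y, X}, right has 1 {S}.
      Root Y: left subtree has 0 nodes { }, right has 1 {X}.

K H X Y S L B V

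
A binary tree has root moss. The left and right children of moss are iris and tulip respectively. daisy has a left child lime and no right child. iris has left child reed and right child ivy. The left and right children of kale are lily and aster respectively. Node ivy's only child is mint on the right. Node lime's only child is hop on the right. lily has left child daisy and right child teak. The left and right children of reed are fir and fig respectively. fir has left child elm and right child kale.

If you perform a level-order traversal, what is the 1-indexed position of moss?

Level-order visits nodes level by level from the root, left to right within each level.
Level 0: moss
Level 1: iris, tulip
Level 2: reed, ivy
Level 3: fir, fig, mint
Level 4: elm, kale
Level 5: lily, aster
Level 6: daisy, teak
Level 7: lime
Level 8: hop
Full level-order sequence: moss, iris, tulip, reed, ivy, fir, fig, mint, elm, kale, lily, aster, daisy, teak, lime, hop.

1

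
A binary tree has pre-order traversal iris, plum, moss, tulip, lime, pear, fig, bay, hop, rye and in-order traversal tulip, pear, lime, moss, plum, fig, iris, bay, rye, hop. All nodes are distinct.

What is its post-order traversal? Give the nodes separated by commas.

The first element of pre-order is the root; it splits in-order into left and right subtrees.
Root iris: left subtree has 6 nodes {tulip, pear, lime, moss, plum, fig}, right has 3 {bay, rye, hop}.
  Root plum: left subtree has 4 nodes {tulip, pear, lime, moss}, right has 1 {fig}.
    Root moss: left subtree has 3 nodes {tulip, pear, lime}, right has 0 { }.
      Root tulip: left subtree has 0 nodes { }, right has 2 {pear, lime}.
        Root lime: left subtree has 1 node {pear}, right has 0 { }.
  Root bay: left subtree has 0 nodes { }, right has 2 {rye, hop}.
    Root hop: left subtree has 1 node {rye}, right has 0 { }.

pear, lime, tulip, moss, fig, plum, rye, hop, bay, iris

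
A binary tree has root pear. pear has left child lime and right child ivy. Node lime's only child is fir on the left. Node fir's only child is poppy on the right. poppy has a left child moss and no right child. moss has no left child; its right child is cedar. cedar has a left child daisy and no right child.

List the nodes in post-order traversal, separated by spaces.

Post-order visits the left subtree, then the right subtree, then the node.
At pear: go left to lime.
  At lime: go left to fir.
    At fir: no left child.
    At fir: go right to poppy.
      At poppy: go left to moss.
        At moss: no left child.
        At moss: go right to cedar.
          At cedar: go left to daisy.
            daisy is a leaf — visit daisy.
          At cedar: no right child.
          Visit cedar.
        Visit moss.
      At poppy: no right child.
      Visit poppy.
    Visit fir.
  At lime: no right child.
  Visit lime.
At pear: go right to ivy.
  ivy is a leaf — visit ivy.
Visit pear.

daisy cedar moss poppy fir lime ivy pear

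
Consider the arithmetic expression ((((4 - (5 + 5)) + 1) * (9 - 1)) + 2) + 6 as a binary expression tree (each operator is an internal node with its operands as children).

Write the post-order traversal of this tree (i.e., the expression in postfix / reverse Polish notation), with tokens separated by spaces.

Post-order on an expression tree gives postfix notation: for each operator, emit left operand, right operand, then the operator.

4 5 5 + - 1 + 9 1 - * 2 + 6 +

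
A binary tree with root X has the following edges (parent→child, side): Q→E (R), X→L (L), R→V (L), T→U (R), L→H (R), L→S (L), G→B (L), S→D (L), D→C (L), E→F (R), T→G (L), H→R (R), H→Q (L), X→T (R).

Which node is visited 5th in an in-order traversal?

Q

In-order visits the left subtree, then the node, then the right subtree.
At X: go left to L.
  At L: go left to S.
    At S: go left to D.
      At D: go left to C.
        C is a leaf — visit C.
      Visit D.
      At D: no right child.
    Visit S.
    At S: no right child.
  Visit L.
  At L: go right to H.
    At H: go left to Q.
      At Q: no left child.
      Visit Q.
      At Q: go right to E.
        At E: no left child.
        Visit E.
        At E: go right to F.
          F is a leaf — visit F.
    Visit H.
    At H: go right to R.
      At R: go left to V.
        V is a leaf — visit V.
      Visit R.
      At R: no right child.
Visit X.
At X: go right to T.
  At T: go left to G.
    At G: go left to B.
      B is a leaf — visit B.
    Visit G.
    At G: no right child.
  Visit T.
  At T: go right to U.
    U is a leaf — visit U.
Full in-order sequence: C, D, S, L, Q, E, F, H, V, R, X, B, G, T, U.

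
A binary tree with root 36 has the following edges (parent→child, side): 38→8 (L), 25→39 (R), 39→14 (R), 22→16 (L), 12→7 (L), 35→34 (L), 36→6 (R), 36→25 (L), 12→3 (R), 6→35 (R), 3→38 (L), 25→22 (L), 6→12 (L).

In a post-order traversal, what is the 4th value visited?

39

Post-order visits the left subtree, then the right subtree, then the node.
At 36: go left to 25.
  At 25: go left to 22.
    At 22: go left to 16.
      16 is a leaf — visit 16.
    At 22: no right child.
    Visit 22.
  At 25: go right to 39.
    At 39: no left child.
    At 39: go right to 14.
      14 is a leaf — visit 14.
    Visit 39.
  Visit 25.
At 36: go right to 6.
  At 6: go left to 12.
    At 12: go left to 7.
      7 is a leaf — visit 7.
    At 12: go right to 3.
      At 3: go left to 38.
        At 38: go left to 8.
          8 is a leaf — visit 8.
        At 38: no right child.
        Visit 38.
      At 3: no right child.
      Visit 3.
    Visit 12.
  At 6: go right to 35.
    At 35: go left to 34.
      34 is a leaf — visit 34.
    At 35: no right child.
    Visit 35.
  Visit 6.
Visit 36.
Full post-order sequence: 16, 22, 14, 39, 25, 7, 8, 38, 3, 12, 34, 35, 6, 36.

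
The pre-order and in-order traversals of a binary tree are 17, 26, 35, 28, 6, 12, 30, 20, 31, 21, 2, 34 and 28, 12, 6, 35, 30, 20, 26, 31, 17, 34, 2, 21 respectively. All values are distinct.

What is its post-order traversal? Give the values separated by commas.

The first element of pre-order is the root; it splits in-order into left and right subtrees.
Root 17: left subtree has 8 nodes {28, 12, 6, 35, 30, 20, 26, 31}, right has 3 {34, 2, 21}.
  Root 26: left subtree has 6 nodes {28, 12, 6, 35, 30, 20}, right has 1 {31}.
    Root 35: left subtree has 3 nodes {28, 12, 6}, right has 2 {30, 20}.
      Root 28: left subtree has 0 nodes { }, right has 2 {12, 6}.
        Root 6: left subtree has 1 node {12}, right has 0 { }.
      Root 30: left subtree has 0 nodes { }, right has 1 {20}.
  Root 21: left subtree has 2 nodes {34, 2}, right has 0 { }.
    Root 2: left subtree has 1 node {34}, right has 0 { }.

12, 6, 28, 20, 30, 35, 31, 26, 34, 2, 21, 17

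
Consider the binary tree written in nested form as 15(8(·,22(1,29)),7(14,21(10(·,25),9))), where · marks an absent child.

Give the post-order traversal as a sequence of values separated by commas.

1, 29, 22, 8, 14, 25, 10, 9, 21, 7, 15

Post-order visits the left subtree, then the right subtree, then the node.
At 15: go left to 8.
  At 8: no left child.
  At 8: go right to 22.
    At 22: go left to 1.
      1 is a leaf — visit 1.
    At 22: go right to 29.
      29 is a leaf — visit 29.
    Visit 22.
  Visit 8.
At 15: go right to 7.
  At 7: go left to 14.
    14 is a leaf — visit 14.
  At 7: go right to 21.
    At 21: go left to 10.
      At 10: no left child.
      At 10: go right to 25.
        25 is a leaf — visit 25.
      Visit 10.
    At 21: go right to 9.
      9 is a leaf — visit 9.
    Visit 21.
  Visit 7.
Visit 15.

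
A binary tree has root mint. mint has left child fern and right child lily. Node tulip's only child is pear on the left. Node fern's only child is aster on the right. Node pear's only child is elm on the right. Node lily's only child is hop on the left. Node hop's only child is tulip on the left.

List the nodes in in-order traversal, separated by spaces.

In-order visits the left subtree, then the node, then the right subtree.
At mint: go left to fern.
  At fern: no left child.
  Visit fern.
  At fern: go right to aster.
    aster is a leaf — visit aster.
Visit mint.
At mint: go right to lily.
  At lily: go left to hop.
    At hop: go left to tulip.
      At tulip: go left to pear.
        At pear: no left child.
        Visit pear.
        At pear: go right to elm.
          elm is a leaf — visit elm.
      Visit tulip.
      At tulip: no right child.
    Visit hop.
    At hop: no right child.
  Visit lily.
  At lily: no right child.

fern aster mint pear elm tulip hop lily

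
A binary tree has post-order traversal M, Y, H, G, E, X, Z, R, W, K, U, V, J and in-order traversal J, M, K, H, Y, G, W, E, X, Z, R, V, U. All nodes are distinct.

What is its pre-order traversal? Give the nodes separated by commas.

J, V, K, M, W, G, H, Y, R, Z, X, E, U

The last element of post-order is the root; it splits in-order into left and right subtrees.
Root J: left subtree has 0 nodes { }, right has 12 {M, K, H, Y, G, W, E, X, Z, R, V, U}.
  Root V: left subtree has 10 nodes {M, K, H, Y, G, W, E, X, Z, R}, right has 1 {U}.
    Root K: left subtree has 1 node {M}, right has 8 {H, Y, G, W, E, X, Z, R}.
      Root W: left subtree has 3 nodes {H, Y, G}, right has 4 {E, X, Z, R}.
        Root G: left subtree has 2 nodes {H, Y}, right has 0 { }.
          Root H: left subtree has 0 nodes { }, right has 1 {Y}.
        Root R: left subtree has 3 nodes {E, X, Z}, right has 0 { }.
          Root Z: left subtree has 2 nodes {E, X}, right has 0 { }.
            Root X: left subtree has 1 node {E}, right has 0 { }.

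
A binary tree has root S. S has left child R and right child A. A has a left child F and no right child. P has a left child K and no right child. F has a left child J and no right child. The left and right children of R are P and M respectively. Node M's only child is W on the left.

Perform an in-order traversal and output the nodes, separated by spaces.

K P R W M S J F A

In-order visits the left subtree, then the node, then the right subtree.
At S: go left to R.
  At R: go left to P.
    At P: go left to K.
      K is a leaf — visit K.
    Visit P.
    At P: no right child.
  Visit R.
  At R: go right to M.
    At M: go left to W.
      W is a leaf — visit W.
    Visit M.
    At M: no right child.
Visit S.
At S: go right to A.
  At A: go left to F.
    At F: go left to J.
      J is a leaf — visit J.
    Visit F.
    At F: no right child.
  Visit A.
  At A: no right child.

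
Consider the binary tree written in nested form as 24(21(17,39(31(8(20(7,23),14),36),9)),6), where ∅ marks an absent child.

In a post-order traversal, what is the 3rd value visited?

23

Post-order visits the left subtree, then the right subtree, then the node.
At 24: go left to 21.
  At 21: go left to 17.
    17 is a leaf — visit 17.
  At 21: go right to 39.
    At 39: go left to 31.
      At 31: go left to 8.
        At 8: go left to 20.
          At 20: go left to 7.
            7 is a leaf — visit 7.
          At 20: go right to 23.
            23 is a leaf — visit 23.
          Visit 20.
        At 8: go right to 14.
          14 is a leaf — visit 14.
        Visit 8.
      At 31: go right to 36.
        36 is a leaf — visit 36.
      Visit 31.
    At 39: go right to 9.
      9 is a leaf — visit 9.
    Visit 39.
  Visit 21.
At 24: go right to 6.
  6 is a leaf — visit 6.
Visit 24.
Full post-order sequence: 17, 7, 23, 20, 14, 8, 36, 31, 9, 39, 21, 6, 24.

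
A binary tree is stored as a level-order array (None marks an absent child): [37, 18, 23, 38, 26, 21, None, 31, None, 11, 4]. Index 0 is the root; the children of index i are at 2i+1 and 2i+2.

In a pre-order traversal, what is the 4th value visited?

31

Pre-order visits the node, then its left subtree, then its right subtree.
Visit 37.
At 37: go left to 18.
  Visit 18.
  At 18: go left to 38.
    Visit 38.
    At 38: go left to 31.
      31 is a leaf — visit 31.
    At 38: no right child.
  At 18: go right to 26.
    Visit 26.
    At 26: go left to 11.
      11 is a leaf — visit 11.
    At 26: go right to 4.
      4 is a leaf — visit 4.
At 37: go right to 23.
  Visit 23.
  At 23: go left to 21.
    21 is a leaf — visit 21.
  At 23: no right child.
Full pre-order sequence: 37, 18, 38, 31, 26, 11, 4, 23, 21.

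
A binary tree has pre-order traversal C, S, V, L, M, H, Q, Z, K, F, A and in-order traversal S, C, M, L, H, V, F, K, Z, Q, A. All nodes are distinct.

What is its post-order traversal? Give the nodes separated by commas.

S, M, H, L, F, K, Z, A, Q, V, C

The first element of pre-order is the root; it splits in-order into left and right subtrees.
Root C: left subtree has 1 node {S}, right has 9 {M, L, H, V, F, K, Z, Q, A}.
  Root V: left subtree has 3 nodes {M, L, H}, right has 5 {F, K, Z, Q, A}.
    Root L: left subtree has 1 node {M}, right has 1 {H}.
    Root Q: left subtree has 3 nodes {F, K, Z}, right has 1 {A}.
      Root Z: left subtree has 2 nodes {F, K}, right has 0 { }.
        Root K: left subtree has 1 node {F}, right has 0 { }.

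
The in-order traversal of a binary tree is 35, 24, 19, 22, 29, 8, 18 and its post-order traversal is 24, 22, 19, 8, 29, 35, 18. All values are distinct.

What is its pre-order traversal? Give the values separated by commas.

The last element of post-order is the root; it splits in-order into left and right subtrees.
Root 18: left subtree has 6 nodes {35, 24, 19, 22, 29, 8}, right has 0 { }.
  Root 35: left subtree has 0 nodes { }, right has 5 {24, 19, 22, 29, 8}.
    Root 29: left subtree has 3 nodes {24, 19, 22}, right has 1 {8}.
      Root 19: left subtree has 1 node {24}, right has 1 {22}.

18, 35, 29, 19, 24, 22, 8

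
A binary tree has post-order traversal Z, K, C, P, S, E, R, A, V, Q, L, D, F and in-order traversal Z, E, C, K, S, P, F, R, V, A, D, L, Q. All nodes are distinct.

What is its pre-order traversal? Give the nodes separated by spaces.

The last element of post-order is the root; it splits in-order into left and right subtrees.
Root F: left subtree has 6 nodes {Z, E, C, K, S, P}, right has 6 {R, V, A, D, L, Q}.
  Root E: left subtree has 1 node {Z}, right has 4 {C, K, S, P}.
    Root S: left subtree has 2 nodes {C, K}, right has 1 {P}.
      Root C: left subtree has 0 nodes { }, right has 1 {K}.
  Root D: left subtree has 3 nodes {R, V, A}, right has 2 {L, Q}.
    Root V: left subtree has 1 node {R}, right has 1 {A}.
    Root L: left subtree has 0 nodes { }, right has 1 {Q}.

F E Z S C K P D V R A L Q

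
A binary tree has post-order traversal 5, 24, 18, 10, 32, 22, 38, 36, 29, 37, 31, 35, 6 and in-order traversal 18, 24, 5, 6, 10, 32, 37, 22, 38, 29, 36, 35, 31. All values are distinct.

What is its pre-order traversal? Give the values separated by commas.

The last element of post-order is the root; it splits in-order into left and right subtrees.
Root 6: left subtree has 3 nodes {18, 24, 5}, right has 9 {10, 32, 37, 22, 38, 29, 36, 35, 31}.
  Root 18: left subtree has 0 nodes { }, right has 2 {24, 5}.
    Root 24: left subtree has 0 nodes { }, right has 1 {5}.
  Root 35: left subtree has 7 nodes {10, 32, 37, 22, 38, 29, 36}, right has 1 {31}.
    Root 37: left subtree has 2 nodes {10, 32}, right has 4 {22, 38, 29, 36}.
      Root 32: left subtree has 1 node {10}, right has 0 { }.
      Root 29: left subtree has 2 nodes {22, 38}, right has 1 {36}.
        Root 38: left subtree has 1 node {22}, right has 0 { }.

6, 18, 24, 5, 35, 37, 32, 10, 29, 38, 22, 36, 31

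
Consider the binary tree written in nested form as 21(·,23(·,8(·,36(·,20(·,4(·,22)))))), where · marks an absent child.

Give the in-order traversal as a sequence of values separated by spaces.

21 23 8 36 20 4 22

In-order visits the left subtree, then the node, then the right subtree.
At 21: no left child.
Visit 21.
At 21: go right to 23.
  At 23: no left child.
  Visit 23.
  At 23: go right to 8.
    At 8: no left child.
    Visit 8.
    At 8: go right to 36.
      At 36: no left child.
      Visit 36.
      At 36: go right to 20.
        At 20: no left child.
        Visit 20.
        At 20: go right to 4.
          At 4: no left child.
          Visit 4.
          At 4: go right to 22.
            22 is a leaf — visit 22.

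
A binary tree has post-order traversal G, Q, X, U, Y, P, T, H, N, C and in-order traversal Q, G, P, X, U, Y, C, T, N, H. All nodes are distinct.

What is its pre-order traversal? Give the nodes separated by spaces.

The last element of post-order is the root; it splits in-order into left and right subtrees.
Root C: left subtree has 6 nodes {Q, G, P, X, U, Y}, right has 3 {T, N, H}.
  Root P: left subtree has 2 nodes {Q, G}, right has 3 {X, U, Y}.
    Root Q: left subtree has 0 nodes { }, right has 1 {G}.
    Root Y: left subtree has 2 nodes {X, U}, right has 0 { }.
      Root U: left subtree has 1 node {X}, right has 0 { }.
  Root N: left subtree has 1 node {T}, right has 1 {H}.

C P Q G Y U X N T H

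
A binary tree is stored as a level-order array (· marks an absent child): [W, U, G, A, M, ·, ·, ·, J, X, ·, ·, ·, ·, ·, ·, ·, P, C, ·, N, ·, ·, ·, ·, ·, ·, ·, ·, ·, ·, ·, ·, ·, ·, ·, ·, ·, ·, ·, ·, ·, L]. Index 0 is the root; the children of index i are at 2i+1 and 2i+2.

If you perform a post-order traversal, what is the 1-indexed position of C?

Post-order visits the left subtree, then the right subtree, then the node.
At W: go left to U.
  At U: go left to A.
    At A: no left child.
    At A: go right to J.
      At J: go left to P.
        P is a leaf — visit P.
      At J: go right to C.
        C is a leaf — visit C.
      Visit J.
    Visit A.
  At U: go right to M.
    At M: go left to X.
      At X: no left child.
      At X: go right to N.
        At N: no left child.
        At N: go right to L.
          L is a leaf — visit L.
        Visit N.
      Visit X.
    At M: no right child.
    Visit M.
  Visit U.
At W: go right to G.
  G is a leaf — visit G.
Visit W.
Full post-order sequence: P, C, J, A, L, N, X, M, U, G, W.

2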